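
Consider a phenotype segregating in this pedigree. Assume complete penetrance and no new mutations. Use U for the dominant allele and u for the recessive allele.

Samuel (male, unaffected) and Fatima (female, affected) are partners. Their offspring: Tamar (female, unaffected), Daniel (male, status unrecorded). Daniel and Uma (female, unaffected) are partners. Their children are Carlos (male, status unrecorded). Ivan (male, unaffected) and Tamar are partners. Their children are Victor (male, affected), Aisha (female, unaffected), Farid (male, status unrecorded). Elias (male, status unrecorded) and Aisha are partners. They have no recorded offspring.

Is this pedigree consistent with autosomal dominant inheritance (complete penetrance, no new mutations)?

Under autosomal dominant, Victor (affected, male) cannot arise from Ivan (unaffected) × Tamar (unaffected).

No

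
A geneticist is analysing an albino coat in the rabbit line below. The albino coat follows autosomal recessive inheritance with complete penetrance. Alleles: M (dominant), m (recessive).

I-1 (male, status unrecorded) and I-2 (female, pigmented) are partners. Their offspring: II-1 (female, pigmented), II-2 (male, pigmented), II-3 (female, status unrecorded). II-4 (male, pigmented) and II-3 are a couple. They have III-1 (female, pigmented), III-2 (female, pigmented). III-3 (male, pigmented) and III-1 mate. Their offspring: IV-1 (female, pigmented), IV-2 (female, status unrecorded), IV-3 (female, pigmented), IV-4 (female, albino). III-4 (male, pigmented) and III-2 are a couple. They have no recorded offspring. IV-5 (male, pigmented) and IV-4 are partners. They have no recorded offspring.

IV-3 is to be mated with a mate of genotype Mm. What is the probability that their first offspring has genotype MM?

1/3

III-3 is pigmented so carries M and passed m to IV-4 (mm), so III-3 is Mm.
III-1 is pigmented so carries M and passed m to IV-4 (mm), so III-1 is Mm.
IV-3 is a pigmented offspring of III-3 (Mm) × III-1 (Mm), whose cross gives 1/4 MM : 1/2 Mm : 1/4 mm; conditioning on being pigmented, IV-3 is MM with probability 1/3, Mm with probability 2/3.
Summing over parental genotype combinations, P(offspring has genotype MM) = 1/3·1/2 + 2/3·1/4 = 1/3.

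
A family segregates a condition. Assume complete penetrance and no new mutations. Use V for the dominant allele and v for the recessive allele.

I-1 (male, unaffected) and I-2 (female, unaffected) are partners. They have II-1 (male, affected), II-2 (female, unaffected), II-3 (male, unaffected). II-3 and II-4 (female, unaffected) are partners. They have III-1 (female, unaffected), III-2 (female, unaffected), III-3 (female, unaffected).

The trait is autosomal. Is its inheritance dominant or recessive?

recessive

I-1 and I-2 are both unaffected yet have an affected child II-1. Under dominance, an affected child requires at least one affected parent, so the trait cannot be dominant.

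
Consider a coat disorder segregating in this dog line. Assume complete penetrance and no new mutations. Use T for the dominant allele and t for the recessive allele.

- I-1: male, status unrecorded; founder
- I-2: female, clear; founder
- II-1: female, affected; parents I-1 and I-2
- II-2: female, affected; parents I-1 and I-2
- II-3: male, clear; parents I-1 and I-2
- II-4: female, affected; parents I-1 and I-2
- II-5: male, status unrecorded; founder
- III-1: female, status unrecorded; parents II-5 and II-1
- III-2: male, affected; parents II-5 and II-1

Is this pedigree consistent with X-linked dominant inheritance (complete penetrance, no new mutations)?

A consistent assignment under X-linked dominant exists: I-1 X^T Y, I-2 X^t X^t, II-1 X^T X^t, II-2 X^T X^t, II-3 X^t Y, II-4 X^T X^t, II-5 X^T Y, III-1 X^T X^T, III-2 X^T Y.
In this assignment every recorded phenotype matches its genotype and every non-founder's genotype is obtainable from its parents' genotypes, so the pedigree is consistent.

Yes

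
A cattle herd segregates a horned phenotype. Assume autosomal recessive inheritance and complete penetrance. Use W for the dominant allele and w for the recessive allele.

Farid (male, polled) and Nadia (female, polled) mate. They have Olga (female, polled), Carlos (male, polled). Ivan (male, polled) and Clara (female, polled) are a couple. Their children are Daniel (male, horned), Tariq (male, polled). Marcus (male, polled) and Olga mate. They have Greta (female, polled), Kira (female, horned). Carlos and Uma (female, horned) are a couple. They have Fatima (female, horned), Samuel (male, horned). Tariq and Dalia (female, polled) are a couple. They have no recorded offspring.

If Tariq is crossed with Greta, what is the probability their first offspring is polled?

8/9

Ivan is polled so carries W and passed w to Daniel (ww), so Ivan is Ww.
Clara is polled so carries W and passed w to Daniel (ww), so Clara is Ww.
Tariq is a polled offspring of Ivan (Ww) × Clara (Ww), whose cross gives 1/4 WW : 1/2 Ww : 1/4 ww; conditioning on being polled, Tariq is WW with probability 1/3, Ww with probability 2/3.
Marcus is polled so carries W and passed w to Kira (ww), so Marcus is Ww.
Olga is polled so carries W and passed w to Kira (ww), so Olga is Ww.
Greta is a polled offspring of Marcus (Ww) × Olga (Ww), whose cross gives 1/4 WW : 1/2 Ww : 1/4 ww; conditioning on being polled, Greta is WW with probability 1/3, Ww with probability 2/3.
Summing over parental genotype combinations, P(offspring is polled) = 1/9·1 + 2/9·1 + 2/9·1 + 4/9·3/4 = 8/9.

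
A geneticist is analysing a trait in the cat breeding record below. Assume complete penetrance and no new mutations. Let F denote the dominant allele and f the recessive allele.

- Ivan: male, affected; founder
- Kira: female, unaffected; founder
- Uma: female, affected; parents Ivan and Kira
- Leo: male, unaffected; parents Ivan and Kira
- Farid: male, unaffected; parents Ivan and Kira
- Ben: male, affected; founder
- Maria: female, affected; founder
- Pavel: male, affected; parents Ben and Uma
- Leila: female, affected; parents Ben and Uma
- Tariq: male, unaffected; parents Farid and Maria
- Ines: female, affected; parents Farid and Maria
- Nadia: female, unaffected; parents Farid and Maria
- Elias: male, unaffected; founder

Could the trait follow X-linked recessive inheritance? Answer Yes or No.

No

Under X-linked recessive, Tariq (unaffected, male) cannot arise from Farid (unaffected) × Maria (affected).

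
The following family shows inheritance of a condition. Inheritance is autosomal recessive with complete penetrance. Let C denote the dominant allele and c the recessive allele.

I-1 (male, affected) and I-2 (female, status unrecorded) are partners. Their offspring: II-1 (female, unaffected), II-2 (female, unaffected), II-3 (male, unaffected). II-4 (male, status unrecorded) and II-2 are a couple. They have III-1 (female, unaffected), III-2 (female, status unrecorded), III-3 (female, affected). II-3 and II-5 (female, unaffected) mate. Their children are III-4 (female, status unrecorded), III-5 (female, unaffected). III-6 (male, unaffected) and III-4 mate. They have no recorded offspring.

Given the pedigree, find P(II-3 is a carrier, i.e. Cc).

II-3 is unaffected so carries C and received c from I-1 (cc), so II-3 is Cc, giving P(Cc) = 1.

1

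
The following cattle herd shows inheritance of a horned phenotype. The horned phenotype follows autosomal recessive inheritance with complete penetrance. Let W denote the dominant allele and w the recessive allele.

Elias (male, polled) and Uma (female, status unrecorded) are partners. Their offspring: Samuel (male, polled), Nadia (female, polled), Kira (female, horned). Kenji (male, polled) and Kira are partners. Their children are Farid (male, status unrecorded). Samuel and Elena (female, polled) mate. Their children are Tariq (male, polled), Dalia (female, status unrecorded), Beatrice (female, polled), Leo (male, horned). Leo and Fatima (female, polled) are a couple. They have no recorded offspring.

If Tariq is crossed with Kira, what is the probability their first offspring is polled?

Samuel is polled so carries W and passed w to Leo (ww), so Samuel is Ww.
Elena is polled so carries W and passed w to Leo (ww), so Elena is Ww.
Tariq is a polled offspring of Samuel (Ww) × Elena (Ww), whose cross gives 1/4 WW : 1/2 Ww : 1/4 ww; conditioning on being polled, Tariq is WW with probability 1/3, Ww with probability 2/3.
Kira is horned, so Kira is ww.
Summing over parental genotype combinations, P(offspring is polled) = 1/3·1 + 2/3·1/2 = 2/3.

2/3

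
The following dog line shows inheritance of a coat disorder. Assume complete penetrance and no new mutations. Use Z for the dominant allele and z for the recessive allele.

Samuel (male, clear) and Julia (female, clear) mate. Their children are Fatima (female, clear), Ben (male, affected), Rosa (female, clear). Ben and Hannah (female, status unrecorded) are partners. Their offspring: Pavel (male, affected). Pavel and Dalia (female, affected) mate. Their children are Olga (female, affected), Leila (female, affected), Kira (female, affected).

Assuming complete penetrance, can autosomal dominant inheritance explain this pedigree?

No

Under autosomal dominant, Ben (affected, male) cannot arise from Samuel (clear) × Julia (clear).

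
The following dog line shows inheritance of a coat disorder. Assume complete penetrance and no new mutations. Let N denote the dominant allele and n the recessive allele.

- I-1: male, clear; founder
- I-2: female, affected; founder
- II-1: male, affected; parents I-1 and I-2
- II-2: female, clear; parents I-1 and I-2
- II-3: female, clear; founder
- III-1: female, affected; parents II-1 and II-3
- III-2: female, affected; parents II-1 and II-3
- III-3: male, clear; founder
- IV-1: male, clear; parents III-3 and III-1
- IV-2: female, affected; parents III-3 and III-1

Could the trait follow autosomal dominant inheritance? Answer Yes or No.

A consistent assignment under autosomal dominant exists: I-1 nn, I-2 Nn, II-1 Nn, II-2 nn, II-3 nn, III-1 Nn, III-2 Nn, III-3 nn, IV-1 nn, IV-2 Nn.
In this assignment every recorded phenotype matches its genotype and every non-founder's genotype is obtainable from its parents' genotypes, so the pedigree is consistent.

Yes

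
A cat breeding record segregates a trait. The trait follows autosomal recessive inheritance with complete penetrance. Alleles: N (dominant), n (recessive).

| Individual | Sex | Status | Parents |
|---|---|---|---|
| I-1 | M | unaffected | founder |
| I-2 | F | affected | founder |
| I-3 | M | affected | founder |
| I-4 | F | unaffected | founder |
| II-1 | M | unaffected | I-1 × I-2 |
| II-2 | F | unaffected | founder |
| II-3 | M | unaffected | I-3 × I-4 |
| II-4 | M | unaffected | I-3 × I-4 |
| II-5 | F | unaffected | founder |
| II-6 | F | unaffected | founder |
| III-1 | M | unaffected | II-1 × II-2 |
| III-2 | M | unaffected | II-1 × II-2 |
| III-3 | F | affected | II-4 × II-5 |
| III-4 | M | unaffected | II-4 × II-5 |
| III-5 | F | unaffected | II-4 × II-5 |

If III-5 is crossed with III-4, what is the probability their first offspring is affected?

II-4 is unaffected so carries N and received n from I-3 (nn), so II-4 is Nn.
II-5 is unaffected so carries N and passed n to III-3 (nn), so II-5 is Nn.
III-5 is an unaffected offspring of II-4 (Nn) × II-5 (Nn), whose cross gives 1/4 NN : 1/2 Nn : 1/4 nn; conditioning on being unaffected, III-5 is NN with probability 1/3, Nn with probability 2/3.
III-4 is an unaffected offspring of II-4 (Nn) × II-5 (Nn), whose cross gives 1/4 NN : 1/2 Nn : 1/4 nn; conditioning on being unaffected, III-4 is NN with probability 1/3, Nn with probability 2/3.
Summing over parental genotype combinations, P(offspring is affected) = 4/9·1/4 = 1/9.

1/9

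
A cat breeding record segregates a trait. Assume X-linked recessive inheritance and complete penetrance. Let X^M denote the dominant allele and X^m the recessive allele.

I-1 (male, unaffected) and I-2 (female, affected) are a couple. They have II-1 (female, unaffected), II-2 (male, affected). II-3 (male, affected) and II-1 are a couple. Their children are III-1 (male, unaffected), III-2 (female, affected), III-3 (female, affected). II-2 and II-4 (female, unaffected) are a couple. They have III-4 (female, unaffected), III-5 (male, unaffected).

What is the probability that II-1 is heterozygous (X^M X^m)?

II-1 is unaffected so carries M and received m from I-2 (X^m X^m), so II-1 is X^M X^m, giving P(X^M X^m) = 1.

1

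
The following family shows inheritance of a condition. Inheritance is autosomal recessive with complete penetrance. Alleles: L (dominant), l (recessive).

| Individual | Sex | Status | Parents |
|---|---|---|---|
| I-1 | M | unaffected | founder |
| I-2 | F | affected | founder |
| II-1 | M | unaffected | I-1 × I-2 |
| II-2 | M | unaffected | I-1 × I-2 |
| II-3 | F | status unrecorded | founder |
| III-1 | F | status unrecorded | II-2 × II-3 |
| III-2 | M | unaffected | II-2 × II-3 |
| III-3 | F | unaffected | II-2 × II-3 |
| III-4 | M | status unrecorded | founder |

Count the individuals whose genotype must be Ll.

Obligate heterozygotes: II-1 is unaffected so carries L and received l from I-2 (ll), so II-1 is Ll; II-2 is unaffected so carries L and received l from I-2 (ll), so II-2 is Ll.
Every other individual is either homozygous by phenotype or has at least one consistent homozygous assignment, so the count is 2.

2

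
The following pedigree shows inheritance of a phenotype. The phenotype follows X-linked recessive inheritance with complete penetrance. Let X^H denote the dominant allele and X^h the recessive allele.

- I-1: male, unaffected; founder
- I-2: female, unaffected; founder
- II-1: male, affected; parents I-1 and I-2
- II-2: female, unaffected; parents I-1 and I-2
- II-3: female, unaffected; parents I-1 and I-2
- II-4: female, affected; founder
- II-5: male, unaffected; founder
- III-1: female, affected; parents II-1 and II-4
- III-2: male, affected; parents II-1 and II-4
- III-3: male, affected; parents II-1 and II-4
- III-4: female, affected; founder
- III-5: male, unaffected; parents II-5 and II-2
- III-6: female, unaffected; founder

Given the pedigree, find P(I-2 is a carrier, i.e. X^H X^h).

1

I-2 is unaffected so carries H and passed h to II-1 (X^h Y), so I-2 is X^H X^h, giving P(X^H X^h) = 1.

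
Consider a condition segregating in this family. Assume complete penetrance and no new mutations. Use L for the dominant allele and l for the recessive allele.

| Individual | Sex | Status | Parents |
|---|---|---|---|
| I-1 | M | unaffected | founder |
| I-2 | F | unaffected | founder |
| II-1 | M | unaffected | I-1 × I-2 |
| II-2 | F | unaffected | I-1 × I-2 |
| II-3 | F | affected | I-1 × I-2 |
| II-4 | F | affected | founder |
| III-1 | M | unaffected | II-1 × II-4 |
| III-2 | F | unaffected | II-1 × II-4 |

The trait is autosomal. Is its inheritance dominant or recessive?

recessive

I-1 and I-2 are both unaffected yet have an affected child II-3. Under dominance, an affected child requires at least one affected parent, so the trait cannot be dominant.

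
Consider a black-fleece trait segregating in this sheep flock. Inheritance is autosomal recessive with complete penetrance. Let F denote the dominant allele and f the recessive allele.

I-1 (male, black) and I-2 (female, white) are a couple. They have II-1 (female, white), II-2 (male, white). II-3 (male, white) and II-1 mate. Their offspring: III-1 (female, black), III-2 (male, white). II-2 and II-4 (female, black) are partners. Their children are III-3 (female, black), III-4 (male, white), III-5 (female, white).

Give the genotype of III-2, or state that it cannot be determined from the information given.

III-2's phenotype allows FF or Ff, and no parent or child forces a single allele at both positions; consistent genotype assignments exist with III-2 as FF or Ff.

cannot be determined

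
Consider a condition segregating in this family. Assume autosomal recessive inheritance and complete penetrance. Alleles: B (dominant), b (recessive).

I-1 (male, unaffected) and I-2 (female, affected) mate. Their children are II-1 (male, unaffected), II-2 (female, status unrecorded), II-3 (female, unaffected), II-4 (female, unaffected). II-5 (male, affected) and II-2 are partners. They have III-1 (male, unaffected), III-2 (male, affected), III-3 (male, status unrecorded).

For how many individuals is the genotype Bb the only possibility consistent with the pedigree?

Obligate heterozygotes: II-1 is unaffected so carries B and received b from I-2 (bb), so II-1 is Bb; II-2 passed B to III-1 (Bb, whose b came from II-5) and received b from I-2 (bb), so II-2 is Bb; II-3 is unaffected so carries B and received b from I-2 (bb), so II-3 is Bb; II-4 is unaffected so carries B and received b from I-2 (bb), so II-4 is Bb; III-1 is unaffected so carries B and received b from II-5 (bb), so III-1 is Bb.
Every other individual is either homozygous by phenotype or has at least one consistent homozygous assignment, so the count is 5.

5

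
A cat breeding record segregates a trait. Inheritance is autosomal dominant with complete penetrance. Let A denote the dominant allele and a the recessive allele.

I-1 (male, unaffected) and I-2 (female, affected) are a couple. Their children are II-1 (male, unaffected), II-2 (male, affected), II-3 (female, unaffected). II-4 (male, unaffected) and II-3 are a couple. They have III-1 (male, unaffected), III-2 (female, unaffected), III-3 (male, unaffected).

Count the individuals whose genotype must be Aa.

Obligate heterozygotes: I-2 is affected so carries A and passed a to II-1 (aa), so I-2 is Aa; II-2 is affected so carries A and received a from I-1 (aa), so II-2 is Aa.
Every other individual is either homozygous by phenotype or has at least one consistent homozygous assignment, so the count is 2.

2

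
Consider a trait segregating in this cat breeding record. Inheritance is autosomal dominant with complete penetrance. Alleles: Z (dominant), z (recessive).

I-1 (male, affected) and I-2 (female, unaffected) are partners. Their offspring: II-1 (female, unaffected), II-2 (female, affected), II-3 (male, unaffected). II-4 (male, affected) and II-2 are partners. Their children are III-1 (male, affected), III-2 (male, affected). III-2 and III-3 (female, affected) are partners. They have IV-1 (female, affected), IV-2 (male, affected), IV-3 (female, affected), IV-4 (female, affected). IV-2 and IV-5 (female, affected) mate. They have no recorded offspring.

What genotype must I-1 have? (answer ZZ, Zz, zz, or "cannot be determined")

Zz

From phenotype alone, I-1 is ZZ or Zz.
I-1 is affected so carries Z and passed z to II-1 (zz), so I-1 is Zz.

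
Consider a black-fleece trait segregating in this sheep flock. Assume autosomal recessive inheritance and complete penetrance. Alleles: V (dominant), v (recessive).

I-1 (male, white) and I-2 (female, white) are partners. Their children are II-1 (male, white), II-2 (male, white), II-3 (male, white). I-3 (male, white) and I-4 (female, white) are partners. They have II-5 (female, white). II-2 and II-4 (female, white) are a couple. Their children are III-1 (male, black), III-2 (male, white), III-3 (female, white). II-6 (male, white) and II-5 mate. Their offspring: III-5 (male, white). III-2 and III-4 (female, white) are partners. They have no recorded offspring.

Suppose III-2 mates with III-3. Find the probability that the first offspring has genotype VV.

II-2 is white so carries V and passed v to III-1 (vv), so II-2 is Vv.
II-4 is white so carries V and passed v to III-1 (vv), so II-4 is Vv.
III-2 is a white offspring of II-2 (Vv) × II-4 (Vv), whose cross gives 1/4 VV : 1/2 Vv : 1/4 vv; conditioning on being white, III-2 is VV with probability 1/3, Vv with probability 2/3.
III-3 is a white offspring of II-2 (Vv) × II-4 (Vv), whose cross gives 1/4 VV : 1/2 Vv : 1/4 vv; conditioning on being white, III-3 is VV with probability 1/3, Vv with probability 2/3.
Summing over parental genotype combinations, P(offspring has genotype VV) = 1/9·1 + 2/9·1/2 + 2/9·1/2 + 4/9·1/4 = 4/9.

4/9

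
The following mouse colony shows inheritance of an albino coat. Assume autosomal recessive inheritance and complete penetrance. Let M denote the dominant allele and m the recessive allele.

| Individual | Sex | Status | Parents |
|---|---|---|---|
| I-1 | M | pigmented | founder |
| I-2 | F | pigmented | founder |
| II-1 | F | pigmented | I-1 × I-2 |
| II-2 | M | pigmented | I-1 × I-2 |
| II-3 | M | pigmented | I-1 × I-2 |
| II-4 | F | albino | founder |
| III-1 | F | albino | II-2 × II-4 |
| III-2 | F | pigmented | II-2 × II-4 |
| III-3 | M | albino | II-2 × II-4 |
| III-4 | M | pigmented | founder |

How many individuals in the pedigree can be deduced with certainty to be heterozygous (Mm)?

Obligate heterozygotes: II-2 is pigmented so carries M and passed m to III-1 (mm), so II-2 is Mm; III-2 is pigmented so carries M and received m from II-4 (mm), so III-2 is Mm.
Every other individual is either homozygous by phenotype or has at least one consistent homozygous assignment, so the count is 2.

2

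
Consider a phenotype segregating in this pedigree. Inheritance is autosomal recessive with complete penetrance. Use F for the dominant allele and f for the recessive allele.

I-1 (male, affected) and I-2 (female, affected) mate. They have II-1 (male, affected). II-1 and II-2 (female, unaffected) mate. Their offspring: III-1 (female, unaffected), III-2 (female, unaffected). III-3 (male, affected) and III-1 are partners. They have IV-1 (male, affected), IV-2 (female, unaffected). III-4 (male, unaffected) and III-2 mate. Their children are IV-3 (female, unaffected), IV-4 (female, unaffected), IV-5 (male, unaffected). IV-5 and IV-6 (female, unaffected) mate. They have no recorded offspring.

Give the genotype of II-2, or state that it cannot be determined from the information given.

II-2's phenotype allows FF or Ff, and no parent or child forces a single allele at both positions; consistent genotype assignments exist with II-2 as FF or Ff.

cannot be determined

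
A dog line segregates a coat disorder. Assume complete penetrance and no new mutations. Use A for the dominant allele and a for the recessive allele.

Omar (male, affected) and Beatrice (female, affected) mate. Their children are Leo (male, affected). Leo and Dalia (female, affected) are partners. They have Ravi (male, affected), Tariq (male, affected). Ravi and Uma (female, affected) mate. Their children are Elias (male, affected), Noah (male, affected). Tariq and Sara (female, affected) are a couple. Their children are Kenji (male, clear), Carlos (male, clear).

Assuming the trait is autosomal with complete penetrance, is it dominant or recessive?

dominant

Tariq and Sara are both affected yet have a clear child Kenji. Under a recessive model two affected parents are homozygous and every child would be affected, so the trait cannot be recessive.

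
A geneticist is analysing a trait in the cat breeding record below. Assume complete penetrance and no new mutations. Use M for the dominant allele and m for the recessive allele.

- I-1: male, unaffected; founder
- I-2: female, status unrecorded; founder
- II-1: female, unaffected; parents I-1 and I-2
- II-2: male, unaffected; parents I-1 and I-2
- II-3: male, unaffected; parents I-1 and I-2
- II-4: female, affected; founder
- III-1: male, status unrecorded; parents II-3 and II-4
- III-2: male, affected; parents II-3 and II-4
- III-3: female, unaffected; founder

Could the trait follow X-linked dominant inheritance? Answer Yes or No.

A consistent assignment under X-linked dominant exists: I-1 X^m Y, I-2 X^M X^m, II-1 X^m X^m, II-2 X^m Y, II-3 X^m Y, II-4 X^M X^M, III-1 X^M Y, III-2 X^M Y, III-3 X^m X^m.
In this assignment every recorded phenotype matches its genotype and every non-founder's genotype is obtainable from its parents' genotypes, so the pedigree is consistent.

Yes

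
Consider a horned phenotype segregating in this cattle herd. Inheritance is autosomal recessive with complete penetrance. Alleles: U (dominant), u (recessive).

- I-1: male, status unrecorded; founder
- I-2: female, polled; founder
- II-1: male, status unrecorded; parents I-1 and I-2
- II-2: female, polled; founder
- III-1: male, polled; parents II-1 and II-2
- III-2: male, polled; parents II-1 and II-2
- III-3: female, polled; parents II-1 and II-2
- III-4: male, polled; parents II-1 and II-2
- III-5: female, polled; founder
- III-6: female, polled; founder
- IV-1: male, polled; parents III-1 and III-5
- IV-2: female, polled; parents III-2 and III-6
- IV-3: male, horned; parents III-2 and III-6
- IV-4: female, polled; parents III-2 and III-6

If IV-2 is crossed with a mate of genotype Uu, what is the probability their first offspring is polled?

5/6

III-2 is polled so carries U and passed u to IV-3 (uu), so III-2 is Uu.
III-6 is polled so carries U and passed u to IV-3 (uu), so III-6 is Uu.
IV-2 is a polled offspring of III-2 (Uu) × III-6 (Uu), whose cross gives 1/4 UU : 1/2 Uu : 1/4 uu; conditioning on being polled, IV-2 is UU with probability 1/3, Uu with probability 2/3.
Summing over parental genotype combinations, P(offspring is polled) = 1/3·1 + 2/3·3/4 = 5/6.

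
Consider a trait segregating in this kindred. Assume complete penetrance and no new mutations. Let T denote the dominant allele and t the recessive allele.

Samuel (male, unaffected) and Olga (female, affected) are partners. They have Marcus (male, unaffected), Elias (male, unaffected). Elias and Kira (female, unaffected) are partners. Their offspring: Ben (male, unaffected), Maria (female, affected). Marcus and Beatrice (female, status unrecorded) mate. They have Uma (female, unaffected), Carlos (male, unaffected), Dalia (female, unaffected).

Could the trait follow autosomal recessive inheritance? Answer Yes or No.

Yes

A consistent assignment under autosomal recessive exists: Samuel TT, Olga tt, Marcus Tt, Elias Tt, Kira Tt, Beatrice TT, Ben TT, Maria tt, Uma TT, Carlos TT, Dalia TT.
In this assignment every recorded phenotype matches its genotype and every non-founder's genotype is obtainable from its parents' genotypes, so the pedigree is consistent.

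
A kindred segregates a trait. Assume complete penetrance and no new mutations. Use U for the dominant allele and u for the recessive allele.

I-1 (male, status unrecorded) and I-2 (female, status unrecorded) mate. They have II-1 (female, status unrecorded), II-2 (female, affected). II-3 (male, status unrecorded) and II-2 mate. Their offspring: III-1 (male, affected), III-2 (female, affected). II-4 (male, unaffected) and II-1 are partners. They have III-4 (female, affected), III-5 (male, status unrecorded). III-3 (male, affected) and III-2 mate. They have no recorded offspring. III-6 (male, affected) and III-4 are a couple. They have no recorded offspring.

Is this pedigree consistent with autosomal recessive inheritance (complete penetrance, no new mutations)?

A consistent assignment under autosomal recessive exists: I-1 Uu, I-2 Uu, II-1 Uu, II-2 uu, II-3 Uu, II-4 Uu, III-1 uu, III-2 uu, III-3 uu, III-4 uu, III-5 UU, III-6 uu.
In this assignment every recorded phenotype matches its genotype and every non-founder's genotype is obtainable from its parents' genotypes, so the pedigree is consistent.

Yes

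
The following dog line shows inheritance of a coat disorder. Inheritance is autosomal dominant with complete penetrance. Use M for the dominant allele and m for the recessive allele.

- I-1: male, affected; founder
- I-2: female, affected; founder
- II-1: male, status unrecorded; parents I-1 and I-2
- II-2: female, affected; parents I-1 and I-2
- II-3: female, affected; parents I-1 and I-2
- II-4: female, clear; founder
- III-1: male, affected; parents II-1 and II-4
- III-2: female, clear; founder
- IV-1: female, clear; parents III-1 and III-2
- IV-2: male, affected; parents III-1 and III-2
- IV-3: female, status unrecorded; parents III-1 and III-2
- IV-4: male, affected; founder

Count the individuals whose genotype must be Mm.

Obligate heterozygotes: III-1 is affected so carries M and received m from II-4 (mm), so III-1 is Mm; IV-2 is affected so carries M and received m from III-2 (mm), so IV-2 is Mm.
Every other individual is either homozygous by phenotype or has at least one consistent homozygous assignment, so the count is 2.

2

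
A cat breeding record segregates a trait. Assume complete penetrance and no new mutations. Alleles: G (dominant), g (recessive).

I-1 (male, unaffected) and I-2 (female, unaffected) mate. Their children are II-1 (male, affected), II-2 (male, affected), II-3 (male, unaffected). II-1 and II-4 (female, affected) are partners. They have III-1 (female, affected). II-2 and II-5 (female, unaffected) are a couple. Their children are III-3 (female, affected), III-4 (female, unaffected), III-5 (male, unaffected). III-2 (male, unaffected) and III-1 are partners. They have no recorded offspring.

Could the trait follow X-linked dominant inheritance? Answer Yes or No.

Under X-linked dominant, II-1 (affected, male) cannot arise from I-1 (unaffected) × I-2 (unaffected).

No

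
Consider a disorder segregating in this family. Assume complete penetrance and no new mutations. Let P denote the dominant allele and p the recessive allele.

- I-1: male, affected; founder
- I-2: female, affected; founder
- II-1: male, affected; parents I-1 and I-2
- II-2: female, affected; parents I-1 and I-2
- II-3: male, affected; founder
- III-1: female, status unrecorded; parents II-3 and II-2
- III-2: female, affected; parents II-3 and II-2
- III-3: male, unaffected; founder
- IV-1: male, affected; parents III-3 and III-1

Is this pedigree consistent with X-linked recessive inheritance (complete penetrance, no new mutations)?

Yes

A consistent assignment under X-linked recessive exists: I-1 X^p Y, I-2 X^p X^p, II-1 X^p Y, II-2 X^p X^p, II-3 X^p Y, III-1 X^p X^p, III-2 X^p X^p, III-3 X^P Y, IV-1 X^p Y.
In this assignment every recorded phenotype matches its genotype and every non-founder's genotype is obtainable from its parents' genotypes, so the pedigree is consistent.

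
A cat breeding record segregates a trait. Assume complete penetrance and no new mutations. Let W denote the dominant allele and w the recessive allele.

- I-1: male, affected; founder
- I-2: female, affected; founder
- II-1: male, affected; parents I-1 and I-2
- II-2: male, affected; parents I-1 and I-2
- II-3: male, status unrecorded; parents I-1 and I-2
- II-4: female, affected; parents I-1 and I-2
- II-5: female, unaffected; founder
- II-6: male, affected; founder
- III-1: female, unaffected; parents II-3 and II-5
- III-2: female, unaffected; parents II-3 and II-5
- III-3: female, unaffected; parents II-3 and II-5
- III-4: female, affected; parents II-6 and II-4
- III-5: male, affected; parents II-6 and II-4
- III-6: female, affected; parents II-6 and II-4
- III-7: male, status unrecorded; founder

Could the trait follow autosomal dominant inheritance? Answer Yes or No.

A consistent assignment under autosomal dominant exists: I-1 WW, I-2 Ww, II-1 WW, II-2 WW, II-3 Ww, II-4 WW, II-5 ww, II-6 WW, III-1 ww, III-2 ww, III-3 ww, III-4 WW, III-5 WW, III-6 WW, III-7 WW.
In this assignment every recorded phenotype matches its genotype and every non-founder's genotype is obtainable from its parents' genotypes, so the pedigree is consistent.

Yes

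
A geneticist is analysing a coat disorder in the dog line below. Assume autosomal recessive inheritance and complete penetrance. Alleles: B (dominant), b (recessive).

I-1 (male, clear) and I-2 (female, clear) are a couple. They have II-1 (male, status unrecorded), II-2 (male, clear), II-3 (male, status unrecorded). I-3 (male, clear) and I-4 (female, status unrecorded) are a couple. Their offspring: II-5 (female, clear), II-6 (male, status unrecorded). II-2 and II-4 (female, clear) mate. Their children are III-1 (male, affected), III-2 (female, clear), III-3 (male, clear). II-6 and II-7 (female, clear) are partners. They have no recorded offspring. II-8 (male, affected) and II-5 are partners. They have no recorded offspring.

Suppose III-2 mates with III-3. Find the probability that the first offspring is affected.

1/9

II-2 is clear so carries B and passed b to III-1 (bb), so II-2 is Bb.
II-4 is clear so carries B and passed b to III-1 (bb), so II-4 is Bb.
III-2 is a clear offspring of II-2 (Bb) × II-4 (Bb), whose cross gives 1/4 BB : 1/2 Bb : 1/4 bb; conditioning on being clear, III-2 is BB with probability 1/3, Bb with probability 2/3.
III-3 is a clear offspring of II-2 (Bb) × II-4 (Bb), whose cross gives 1/4 BB : 1/2 Bb : 1/4 bb; conditioning on being clear, III-3 is BB with probability 1/3, Bb with probability 2/3.
Summing over parental genotype combinations, P(offspring is affected) = 4/9·1/4 = 1/9.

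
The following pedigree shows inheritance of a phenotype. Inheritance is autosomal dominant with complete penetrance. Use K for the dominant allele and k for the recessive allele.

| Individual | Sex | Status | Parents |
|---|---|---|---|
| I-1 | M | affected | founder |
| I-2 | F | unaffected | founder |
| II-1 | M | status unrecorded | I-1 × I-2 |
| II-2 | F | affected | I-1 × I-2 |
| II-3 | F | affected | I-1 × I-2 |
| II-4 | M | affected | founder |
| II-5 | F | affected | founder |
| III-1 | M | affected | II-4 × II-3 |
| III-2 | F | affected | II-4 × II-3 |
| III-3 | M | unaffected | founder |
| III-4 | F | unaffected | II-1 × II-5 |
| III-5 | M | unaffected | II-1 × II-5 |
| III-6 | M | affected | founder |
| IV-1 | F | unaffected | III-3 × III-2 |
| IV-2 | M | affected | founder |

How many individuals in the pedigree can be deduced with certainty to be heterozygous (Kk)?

Obligate heterozygotes: II-2 is affected so carries K and received k from I-2 (kk), so II-2 is Kk; II-3 is affected so carries K and received k from I-2 (kk), so II-3 is Kk; II-5 is affected so carries K and passed k to III-4 (kk), so II-5 is Kk; III-2 is affected so carries K and passed k to IV-1 (kk), so III-2 is Kk.
Every other individual is either homozygous by phenotype or has at least one consistent homozygous assignment, so the count is 4.

4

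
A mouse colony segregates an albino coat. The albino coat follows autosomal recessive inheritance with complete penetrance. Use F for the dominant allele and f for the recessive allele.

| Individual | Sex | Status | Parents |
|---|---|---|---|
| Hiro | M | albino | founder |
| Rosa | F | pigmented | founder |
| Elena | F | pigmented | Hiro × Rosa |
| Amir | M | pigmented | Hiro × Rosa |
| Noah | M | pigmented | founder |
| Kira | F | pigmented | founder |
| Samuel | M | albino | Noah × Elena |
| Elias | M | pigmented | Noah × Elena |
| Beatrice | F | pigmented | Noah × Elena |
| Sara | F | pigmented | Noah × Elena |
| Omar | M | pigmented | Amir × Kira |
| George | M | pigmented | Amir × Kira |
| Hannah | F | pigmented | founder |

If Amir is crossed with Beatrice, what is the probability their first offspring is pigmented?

Amir is pigmented so carries F and received f from Hiro (ff), so Amir is Ff.
Noah is pigmented so carries F and passed f to Samuel (ff), so Noah is Ff.
Elena is pigmented so carries F and received f from Hiro (ff), so Elena is Ff.
Beatrice is a pigmented offspring of Noah (Ff) × Elena (Ff), whose cross gives 1/4 FF : 1/2 Ff : 1/4 ff; conditioning on being pigmented, Beatrice is FF with probability 1/3, Ff with probability 2/3.
Summing over parental genotype combinations, P(offspring is pigmented) = 1/3·1 + 2/3·3/4 = 5/6.

5/6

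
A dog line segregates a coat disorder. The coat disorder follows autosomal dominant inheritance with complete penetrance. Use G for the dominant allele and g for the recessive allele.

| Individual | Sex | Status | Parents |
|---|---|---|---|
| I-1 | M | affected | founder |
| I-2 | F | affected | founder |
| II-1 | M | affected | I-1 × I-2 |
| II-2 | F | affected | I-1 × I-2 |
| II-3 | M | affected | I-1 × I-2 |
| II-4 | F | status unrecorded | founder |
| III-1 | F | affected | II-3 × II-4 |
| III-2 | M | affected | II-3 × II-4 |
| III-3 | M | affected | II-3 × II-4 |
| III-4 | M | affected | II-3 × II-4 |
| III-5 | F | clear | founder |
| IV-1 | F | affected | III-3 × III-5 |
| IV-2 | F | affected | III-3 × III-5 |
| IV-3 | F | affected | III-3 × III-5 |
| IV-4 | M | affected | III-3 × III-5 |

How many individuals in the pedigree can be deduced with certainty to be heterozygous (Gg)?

4

Obligate heterozygotes: IV-1 is affected so carries G and received g from III-5 (gg), so IV-1 is Gg; IV-2 is affected so carries G and received g from III-5 (gg), so IV-2 is Gg; IV-3 is affected so carries G and received g from III-5 (gg), so IV-3 is Gg; IV-4 is affected so carries G and received g from III-5 (gg), so IV-4 is Gg.
Every other individual is either homozygous by phenotype or has at least one consistent homozygous assignment, so the count is 4.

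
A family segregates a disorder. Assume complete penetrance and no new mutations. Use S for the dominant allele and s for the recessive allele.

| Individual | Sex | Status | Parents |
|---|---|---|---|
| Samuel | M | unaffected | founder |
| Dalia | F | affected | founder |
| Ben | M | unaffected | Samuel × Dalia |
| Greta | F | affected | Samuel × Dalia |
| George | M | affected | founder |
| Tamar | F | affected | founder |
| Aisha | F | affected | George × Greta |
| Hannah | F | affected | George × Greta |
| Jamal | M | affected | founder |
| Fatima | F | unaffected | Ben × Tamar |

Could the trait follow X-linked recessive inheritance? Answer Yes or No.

No

Under X-linked recessive, Ben (unaffected, male) cannot arise from Samuel (unaffected) × Dalia (affected).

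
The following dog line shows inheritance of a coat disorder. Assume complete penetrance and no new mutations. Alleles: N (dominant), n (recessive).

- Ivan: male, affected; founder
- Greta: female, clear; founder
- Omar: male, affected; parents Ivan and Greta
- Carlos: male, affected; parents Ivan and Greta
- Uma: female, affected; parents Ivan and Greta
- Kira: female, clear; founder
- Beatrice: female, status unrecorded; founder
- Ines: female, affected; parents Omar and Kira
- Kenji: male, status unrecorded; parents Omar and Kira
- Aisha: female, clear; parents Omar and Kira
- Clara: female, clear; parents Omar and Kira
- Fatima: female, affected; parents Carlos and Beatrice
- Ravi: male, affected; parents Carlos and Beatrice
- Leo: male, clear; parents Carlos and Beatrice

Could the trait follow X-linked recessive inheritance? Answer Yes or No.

A consistent assignment under X-linked recessive exists: Ivan X^n Y, Greta X^N X^n, Omar X^n Y, Carlos X^n Y, Uma X^n X^n, Kira X^N X^n, Beatrice X^N X^n, Ines X^n X^n, Kenji X^N Y, Aisha X^N X^n, Clara X^N X^n, Fatima X^n X^n, Ravi X^n Y, Leo X^N Y.
In this assignment every recorded phenotype matches its genotype and every non-founder's genotype is obtainable from its parents' genotypes, so the pedigree is consistent.

Yes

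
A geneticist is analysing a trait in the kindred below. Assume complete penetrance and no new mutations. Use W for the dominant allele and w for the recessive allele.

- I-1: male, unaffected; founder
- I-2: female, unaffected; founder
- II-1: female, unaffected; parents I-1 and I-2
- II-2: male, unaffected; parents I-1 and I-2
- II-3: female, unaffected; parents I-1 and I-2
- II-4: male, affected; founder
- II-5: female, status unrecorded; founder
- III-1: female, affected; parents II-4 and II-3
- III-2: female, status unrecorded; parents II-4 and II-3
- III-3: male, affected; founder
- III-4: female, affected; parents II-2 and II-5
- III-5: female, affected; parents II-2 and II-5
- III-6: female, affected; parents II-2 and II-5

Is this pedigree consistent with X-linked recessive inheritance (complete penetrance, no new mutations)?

No

Under X-linked recessive, III-4 (affected, female) cannot arise from II-2 (unaffected) × II-5 (unrecorded).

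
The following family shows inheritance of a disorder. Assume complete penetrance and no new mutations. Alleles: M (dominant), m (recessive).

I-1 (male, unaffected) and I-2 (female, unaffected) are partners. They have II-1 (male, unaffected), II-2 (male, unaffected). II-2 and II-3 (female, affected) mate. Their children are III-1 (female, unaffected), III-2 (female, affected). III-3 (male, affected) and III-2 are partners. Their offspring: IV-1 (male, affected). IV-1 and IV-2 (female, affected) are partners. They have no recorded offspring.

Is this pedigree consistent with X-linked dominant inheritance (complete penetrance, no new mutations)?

A consistent assignment under X-linked dominant exists: I-1 X^m Y, I-2 X^m X^m, II-1 X^m Y, II-2 X^m Y, II-3 X^M X^m, III-1 X^m X^m, III-2 X^M X^m, III-3 X^M Y, IV-1 X^M Y, IV-2 X^M X^M.
In this assignment every recorded phenotype matches its genotype and every non-founder's genotype is obtainable from its parents' genotypes, so the pedigree is consistent.

Yes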